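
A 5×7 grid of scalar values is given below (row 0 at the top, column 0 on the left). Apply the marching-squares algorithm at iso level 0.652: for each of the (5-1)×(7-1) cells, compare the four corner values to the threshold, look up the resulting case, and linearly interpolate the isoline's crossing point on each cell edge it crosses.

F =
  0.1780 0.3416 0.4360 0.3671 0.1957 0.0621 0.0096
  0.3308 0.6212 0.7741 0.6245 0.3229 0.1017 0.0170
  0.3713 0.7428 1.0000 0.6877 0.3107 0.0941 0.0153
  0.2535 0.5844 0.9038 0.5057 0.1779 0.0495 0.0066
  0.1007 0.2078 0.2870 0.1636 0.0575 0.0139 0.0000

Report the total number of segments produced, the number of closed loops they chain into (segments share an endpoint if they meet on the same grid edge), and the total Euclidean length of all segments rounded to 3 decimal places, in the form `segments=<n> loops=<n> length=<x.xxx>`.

cell (0,1): code 0100 → (0.639,2.000)–(1.000,1.201)
cell (0,2): code 1000 → (1.000,2.816)–(0.639,2.000)
cell (1,0): code 0100 → (1.253,1.000)–(2.000,0.756)
cell (1,1): code 1110 → (1.000,1.201)–(1.253,1.000)
cell (1,2): code 1101 → (1.435,3.000)–(1.000,2.816)
cell (1,3): code 1000 → (2.000,3.095)–(1.435,3.000)
cell (2,0): code 0010 → (2.000,0.756)–(2.573,1.000)
cell (2,1): code 0111 → (2.573,1.000)–(3.000,1.212)
cell (2,2): code 1011 → (3.000,2.633)–(2.196,3.000)
cell (2,3): code 0001 → (2.196,3.000)–(2.000,3.095)
cell (3,1): code 0010 → (3.000,1.212)–(3.408,2.000)
cell (3,2): code 0001 → (3.408,2.000)–(3.000,2.633)
total: 12 segments, chained into 1 closed loop(s), length Σ = 7.765168

segments=12 loops=1 length=7.765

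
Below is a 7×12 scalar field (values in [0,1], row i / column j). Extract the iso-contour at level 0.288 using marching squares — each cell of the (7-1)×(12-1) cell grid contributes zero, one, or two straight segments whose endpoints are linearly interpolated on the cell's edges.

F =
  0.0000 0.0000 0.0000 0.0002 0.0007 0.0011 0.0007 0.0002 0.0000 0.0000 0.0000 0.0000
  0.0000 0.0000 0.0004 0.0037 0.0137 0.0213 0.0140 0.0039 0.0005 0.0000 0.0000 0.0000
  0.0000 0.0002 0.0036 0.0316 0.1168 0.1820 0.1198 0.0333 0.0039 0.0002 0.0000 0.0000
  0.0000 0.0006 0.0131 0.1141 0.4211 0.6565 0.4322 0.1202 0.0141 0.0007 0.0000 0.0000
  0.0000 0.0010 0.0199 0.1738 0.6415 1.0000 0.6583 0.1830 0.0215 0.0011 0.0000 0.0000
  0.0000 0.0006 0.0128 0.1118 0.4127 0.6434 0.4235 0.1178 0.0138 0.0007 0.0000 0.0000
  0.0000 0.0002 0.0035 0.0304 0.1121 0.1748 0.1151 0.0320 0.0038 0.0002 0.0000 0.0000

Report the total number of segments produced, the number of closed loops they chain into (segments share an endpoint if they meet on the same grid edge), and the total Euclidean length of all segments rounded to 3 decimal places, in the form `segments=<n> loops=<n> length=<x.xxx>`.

segments=12 loops=1 length=10.902

cell (2,3): code 0100 → (2.563,4.000)–(3.000,3.566)
cell (2,4): code 1100 → (2.223,5.000)–(2.563,4.000)
cell (2,5): code 1100 → (2.538,6.000)–(2.223,5.000)
cell (2,6): code 1000 → (3.000,6.462)–(2.538,6.000)
cell (3,3): code 0110 → (3.000,3.566)–(4.000,3.244)
cell (3,6): code 1001 → (4.000,6.779)–(3.000,6.462)
cell (4,3): code 0110 → (4.000,3.244)–(5.000,3.586)
cell (4,6): code 1001 → (5.000,6.443)–(4.000,6.779)
cell (5,3): code 0010 → (5.000,3.586)–(5.415,4.000)
cell (5,4): code 0011 → (5.415,4.000)–(5.758,5.000)
cell (5,5): code 0011 → (5.758,5.000)–(5.439,6.000)
cell (5,6): code 0001 → (5.439,6.000)–(5.000,6.443)
total: 12 segments, chained into 1 closed loop(s), length Σ = 10.902225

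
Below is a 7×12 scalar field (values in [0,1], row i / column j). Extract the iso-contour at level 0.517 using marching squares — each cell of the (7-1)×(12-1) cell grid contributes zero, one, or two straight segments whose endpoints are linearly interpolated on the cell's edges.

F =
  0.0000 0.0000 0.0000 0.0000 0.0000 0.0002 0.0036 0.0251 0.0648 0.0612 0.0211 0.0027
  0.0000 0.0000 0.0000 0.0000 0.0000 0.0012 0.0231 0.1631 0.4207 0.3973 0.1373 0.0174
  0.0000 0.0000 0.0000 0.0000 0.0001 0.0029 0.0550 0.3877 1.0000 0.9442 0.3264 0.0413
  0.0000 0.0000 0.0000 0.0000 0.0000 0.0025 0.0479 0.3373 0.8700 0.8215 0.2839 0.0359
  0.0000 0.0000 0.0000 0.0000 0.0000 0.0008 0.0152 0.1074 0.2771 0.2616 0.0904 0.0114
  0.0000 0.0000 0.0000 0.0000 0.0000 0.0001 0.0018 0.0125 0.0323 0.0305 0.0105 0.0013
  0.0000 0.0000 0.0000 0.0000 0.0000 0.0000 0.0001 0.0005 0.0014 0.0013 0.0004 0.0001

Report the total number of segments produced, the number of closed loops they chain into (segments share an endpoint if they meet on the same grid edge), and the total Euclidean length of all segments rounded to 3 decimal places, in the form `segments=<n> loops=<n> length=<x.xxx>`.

cell (1,7): code 0100 → (1.166,8.000)–(2.000,7.211)
cell (1,8): code 1100 → (1.219,9.000)–(1.166,8.000)
cell (1,9): code 1000 → (2.000,9.691)–(1.219,9.000)
cell (2,7): code 0110 → (2.000,7.211)–(3.000,7.337)
cell (2,9): code 1001 → (3.000,9.566)–(2.000,9.691)
cell (3,7): code 0010 → (3.000,7.337)–(3.595,8.000)
cell (3,8): code 0011 → (3.595,8.000)–(3.544,9.000)
cell (3,9): code 0001 → (3.544,9.000)–(3.000,9.566)
total: 8 segments, chained into 1 closed loop(s), length Σ = 7.885512

segments=8 loops=1 length=7.886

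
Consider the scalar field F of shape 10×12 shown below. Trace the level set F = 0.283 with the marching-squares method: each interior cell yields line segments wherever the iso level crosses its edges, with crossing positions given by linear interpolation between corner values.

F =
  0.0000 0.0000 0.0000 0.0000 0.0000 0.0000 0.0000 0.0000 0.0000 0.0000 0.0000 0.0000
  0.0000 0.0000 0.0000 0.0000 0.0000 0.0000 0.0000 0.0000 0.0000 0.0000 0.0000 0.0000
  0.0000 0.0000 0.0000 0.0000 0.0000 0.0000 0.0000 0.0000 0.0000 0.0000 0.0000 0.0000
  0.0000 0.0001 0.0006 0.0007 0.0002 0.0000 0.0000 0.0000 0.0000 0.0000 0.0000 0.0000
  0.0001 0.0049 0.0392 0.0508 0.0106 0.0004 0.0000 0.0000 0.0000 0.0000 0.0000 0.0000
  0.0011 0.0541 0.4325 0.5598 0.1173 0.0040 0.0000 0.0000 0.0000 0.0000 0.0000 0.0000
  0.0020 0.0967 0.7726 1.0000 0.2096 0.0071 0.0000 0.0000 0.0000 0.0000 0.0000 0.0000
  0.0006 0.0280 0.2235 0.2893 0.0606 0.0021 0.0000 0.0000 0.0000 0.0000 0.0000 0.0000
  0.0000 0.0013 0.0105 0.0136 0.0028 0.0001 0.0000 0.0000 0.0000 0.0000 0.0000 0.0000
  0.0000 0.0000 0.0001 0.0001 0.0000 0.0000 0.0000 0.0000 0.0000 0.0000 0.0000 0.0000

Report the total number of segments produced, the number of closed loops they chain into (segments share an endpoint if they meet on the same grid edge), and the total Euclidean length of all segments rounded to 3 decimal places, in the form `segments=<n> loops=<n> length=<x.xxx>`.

cell (4,1): code 0100 → (4.620,2.000)–(5.000,1.605)
cell (4,2): code 1100 → (4.456,3.000)–(4.620,2.000)
cell (4,3): code 1000 → (5.000,3.626)–(4.456,3.000)
cell (5,1): code 0110 → (5.000,1.605)–(6.000,1.276)
cell (5,3): code 1001 → (6.000,3.907)–(5.000,3.626)
cell (6,1): code 0010 → (6.000,1.276)–(6.892,2.000)
cell (6,2): code 0111 → (6.892,2.000)–(7.000,2.904)
cell (6,3): code 1001 → (7.000,3.028)–(6.000,3.907)
cell (7,2): code 0010 → (7.000,2.904)–(7.023,3.000)
cell (7,3): code 0001 → (7.023,3.000)–(7.000,3.028)
total: 10 segments, chained into 1 closed loop(s), length Σ = 8.007684

segments=10 loops=1 length=8.008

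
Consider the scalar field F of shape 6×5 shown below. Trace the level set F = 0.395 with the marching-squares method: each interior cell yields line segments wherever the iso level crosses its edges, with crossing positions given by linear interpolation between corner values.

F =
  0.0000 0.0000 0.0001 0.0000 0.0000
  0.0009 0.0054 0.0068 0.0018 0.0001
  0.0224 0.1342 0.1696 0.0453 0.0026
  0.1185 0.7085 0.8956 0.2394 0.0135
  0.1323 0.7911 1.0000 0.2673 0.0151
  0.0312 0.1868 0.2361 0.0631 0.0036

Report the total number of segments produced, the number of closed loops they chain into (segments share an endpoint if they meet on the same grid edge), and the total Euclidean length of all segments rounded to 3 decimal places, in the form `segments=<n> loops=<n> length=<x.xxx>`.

cell (2,0): code 0100 → (2.454,1.000)–(3.000,0.469)
cell (2,1): code 1100 → (2.310,2.000)–(2.454,1.000)
cell (2,2): code 1000 → (3.000,2.763)–(2.310,2.000)
cell (3,0): code 0110 → (3.000,0.469)–(4.000,0.399)
cell (3,2): code 1001 → (4.000,2.826)–(3.000,2.763)
cell (4,0): code 0010 → (4.000,0.399)–(4.655,1.000)
cell (4,1): code 0011 → (4.655,1.000)–(4.792,2.000)
cell (4,2): code 0001 → (4.792,2.000)–(4.000,2.826)
total: 8 segments, chained into 1 closed loop(s), length Σ = 7.847654

segments=8 loops=1 length=7.848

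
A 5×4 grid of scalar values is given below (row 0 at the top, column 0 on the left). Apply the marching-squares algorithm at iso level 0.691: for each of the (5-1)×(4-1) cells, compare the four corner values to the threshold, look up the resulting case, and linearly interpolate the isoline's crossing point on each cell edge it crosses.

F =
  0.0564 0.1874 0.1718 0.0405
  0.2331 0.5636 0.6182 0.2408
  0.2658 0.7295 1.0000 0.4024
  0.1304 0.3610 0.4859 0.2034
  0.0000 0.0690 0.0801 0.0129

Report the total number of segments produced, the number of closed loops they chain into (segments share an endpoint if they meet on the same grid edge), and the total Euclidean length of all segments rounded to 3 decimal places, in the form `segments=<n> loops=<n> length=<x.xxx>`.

segments=6 loops=1 length=4.404

cell (1,0): code 0100 → (1.768,1.000)–(2.000,0.917)
cell (1,1): code 1100 → (1.191,2.000)–(1.768,1.000)
cell (1,2): code 1000 → (2.000,2.517)–(1.191,2.000)
cell (2,0): code 0010 → (2.000,0.917)–(2.104,1.000)
cell (2,1): code 0011 → (2.104,1.000)–(2.601,2.000)
cell (2,2): code 0001 → (2.601,2.000)–(2.000,2.517)
total: 6 segments, chained into 1 closed loop(s), length Σ = 4.404338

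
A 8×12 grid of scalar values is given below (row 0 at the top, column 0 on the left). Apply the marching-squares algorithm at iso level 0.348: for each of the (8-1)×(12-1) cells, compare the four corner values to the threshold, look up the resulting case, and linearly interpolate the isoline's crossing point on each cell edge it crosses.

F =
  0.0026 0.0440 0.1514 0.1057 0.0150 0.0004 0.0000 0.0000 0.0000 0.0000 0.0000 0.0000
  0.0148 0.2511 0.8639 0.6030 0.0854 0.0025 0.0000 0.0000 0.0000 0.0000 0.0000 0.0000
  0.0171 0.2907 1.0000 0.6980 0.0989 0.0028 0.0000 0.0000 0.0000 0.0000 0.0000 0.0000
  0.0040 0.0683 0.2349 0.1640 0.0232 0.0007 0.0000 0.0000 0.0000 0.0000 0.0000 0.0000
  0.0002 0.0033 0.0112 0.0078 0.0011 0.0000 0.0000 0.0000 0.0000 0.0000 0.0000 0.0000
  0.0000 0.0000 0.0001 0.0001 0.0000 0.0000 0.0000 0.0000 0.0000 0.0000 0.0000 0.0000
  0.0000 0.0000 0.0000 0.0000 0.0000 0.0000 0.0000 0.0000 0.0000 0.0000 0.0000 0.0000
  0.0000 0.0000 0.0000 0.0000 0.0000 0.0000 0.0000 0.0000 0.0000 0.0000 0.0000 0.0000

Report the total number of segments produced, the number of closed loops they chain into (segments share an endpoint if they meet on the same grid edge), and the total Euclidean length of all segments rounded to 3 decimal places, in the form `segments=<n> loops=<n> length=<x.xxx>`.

cell (0,1): code 0100 → (0.276,2.000)–(1.000,1.158)
cell (0,2): code 1100 → (0.487,3.000)–(0.276,2.000)
cell (0,3): code 1000 → (1.000,3.493)–(0.487,3.000)
cell (1,1): code 0110 → (1.000,1.158)–(2.000,1.081)
cell (1,3): code 1001 → (2.000,3.584)–(1.000,3.493)
cell (2,1): code 0010 → (2.000,1.081)–(2.852,2.000)
cell (2,2): code 0011 → (2.852,2.000)–(2.655,3.000)
cell (2,3): code 0001 → (2.655,3.000)–(2.000,3.584)
total: 8 segments, chained into 1 closed loop(s), length Σ = 8.001388

segments=8 loops=1 length=8.001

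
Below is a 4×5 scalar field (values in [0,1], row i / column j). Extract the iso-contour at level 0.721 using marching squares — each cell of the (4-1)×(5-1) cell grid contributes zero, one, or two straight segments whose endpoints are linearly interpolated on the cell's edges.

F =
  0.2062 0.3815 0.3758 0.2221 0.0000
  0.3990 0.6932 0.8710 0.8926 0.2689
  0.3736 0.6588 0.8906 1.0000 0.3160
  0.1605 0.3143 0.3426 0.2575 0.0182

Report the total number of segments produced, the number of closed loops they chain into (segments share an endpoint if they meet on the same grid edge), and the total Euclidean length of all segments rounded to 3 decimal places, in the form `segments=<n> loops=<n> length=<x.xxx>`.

segments=8 loops=1 length=6.639

cell (0,1): code 0100 → (0.697,2.000)–(1.000,1.156)
cell (0,2): code 1100 → (0.744,3.000)–(0.697,2.000)
cell (0,3): code 1000 → (1.000,3.275)–(0.744,3.000)
cell (1,1): code 0110 → (1.000,1.156)–(2.000,1.268)
cell (1,3): code 1001 → (2.000,3.408)–(1.000,3.275)
cell (2,1): code 0010 → (2.000,1.268)–(2.309,2.000)
cell (2,2): code 0011 → (2.309,2.000)–(2.376,3.000)
cell (2,3): code 0001 → (2.376,3.000)–(2.000,3.408)
total: 8 segments, chained into 1 closed loop(s), length Σ = 6.639479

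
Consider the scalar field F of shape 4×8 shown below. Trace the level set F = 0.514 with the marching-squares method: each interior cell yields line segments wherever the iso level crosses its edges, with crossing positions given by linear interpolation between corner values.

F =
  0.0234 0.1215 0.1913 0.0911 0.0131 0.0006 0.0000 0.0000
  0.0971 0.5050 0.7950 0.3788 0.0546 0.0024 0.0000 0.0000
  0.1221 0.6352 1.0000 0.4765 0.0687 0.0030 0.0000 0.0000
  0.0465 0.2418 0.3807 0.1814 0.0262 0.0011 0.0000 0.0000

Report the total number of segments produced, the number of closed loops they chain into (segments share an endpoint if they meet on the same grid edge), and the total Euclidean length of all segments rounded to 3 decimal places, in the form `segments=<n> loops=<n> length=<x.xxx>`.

cell (0,1): code 0100 → (0.535,2.000)–(1.000,1.031)
cell (0,2): code 1000 → (1.000,2.675)–(0.535,2.000)
cell (1,0): code 0100 → (1.069,1.000)–(2.000,0.764)
cell (1,1): code 1110 → (1.000,1.031)–(1.069,1.000)
cell (1,2): code 1001 → (2.000,2.928)–(1.000,2.675)
cell (2,0): code 0010 → (2.000,0.764)–(2.308,1.000)
cell (2,1): code 0011 → (2.308,1.000)–(2.785,2.000)
cell (2,2): code 0001 → (2.785,2.000)–(2.000,2.928)
total: 8 segments, chained into 1 closed loop(s), length Σ = 6.674354

segments=8 loops=1 length=6.674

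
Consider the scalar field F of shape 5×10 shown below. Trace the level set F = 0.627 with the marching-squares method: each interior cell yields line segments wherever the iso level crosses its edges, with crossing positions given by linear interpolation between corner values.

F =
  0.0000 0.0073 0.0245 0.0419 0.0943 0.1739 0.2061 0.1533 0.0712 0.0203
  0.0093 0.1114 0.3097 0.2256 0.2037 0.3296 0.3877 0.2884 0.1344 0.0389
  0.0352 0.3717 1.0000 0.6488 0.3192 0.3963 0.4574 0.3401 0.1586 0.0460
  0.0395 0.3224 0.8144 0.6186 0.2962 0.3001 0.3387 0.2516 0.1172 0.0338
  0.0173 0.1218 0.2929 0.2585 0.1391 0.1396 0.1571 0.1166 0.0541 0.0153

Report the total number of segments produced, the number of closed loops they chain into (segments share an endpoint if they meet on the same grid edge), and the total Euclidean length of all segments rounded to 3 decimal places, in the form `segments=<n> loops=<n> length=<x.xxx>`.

cell (1,1): code 0100 → (1.460,2.000)–(2.000,1.406)
cell (1,2): code 1100 → (1.948,3.000)–(1.460,2.000)
cell (1,3): code 1000 → (2.000,3.066)–(1.948,3.000)
cell (2,1): code 0110 → (2.000,1.406)–(3.000,1.619)
cell (2,2): code 1011 → (3.000,2.957)–(2.722,3.000)
cell (2,3): code 0001 → (2.722,3.000)–(2.000,3.066)
cell (3,1): code 0010 → (3.000,1.619)–(3.359,2.000)
cell (3,2): code 0001 → (3.359,2.000)–(3.000,2.957)
total: 8 segments, chained into 1 closed loop(s), length Σ = 5.574356

segments=8 loops=1 length=5.574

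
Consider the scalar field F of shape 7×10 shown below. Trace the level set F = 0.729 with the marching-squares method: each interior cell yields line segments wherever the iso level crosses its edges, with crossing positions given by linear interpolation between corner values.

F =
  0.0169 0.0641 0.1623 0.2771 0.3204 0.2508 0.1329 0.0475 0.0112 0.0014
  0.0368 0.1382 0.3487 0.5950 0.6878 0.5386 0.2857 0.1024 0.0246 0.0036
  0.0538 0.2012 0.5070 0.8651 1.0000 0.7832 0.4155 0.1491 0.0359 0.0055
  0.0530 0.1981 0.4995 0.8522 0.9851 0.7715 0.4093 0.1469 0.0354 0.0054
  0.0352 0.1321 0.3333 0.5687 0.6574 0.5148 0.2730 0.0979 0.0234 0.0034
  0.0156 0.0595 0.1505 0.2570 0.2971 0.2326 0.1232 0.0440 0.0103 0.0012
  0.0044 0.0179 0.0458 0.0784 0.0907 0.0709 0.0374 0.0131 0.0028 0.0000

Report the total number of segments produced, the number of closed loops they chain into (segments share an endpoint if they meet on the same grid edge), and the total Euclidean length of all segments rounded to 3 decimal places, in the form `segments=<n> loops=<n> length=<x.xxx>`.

cell (1,2): code 0100 → (1.496,3.000)–(2.000,2.620)
cell (1,3): code 1100 → (1.132,4.000)–(1.496,3.000)
cell (1,4): code 1100 → (1.778,5.000)–(1.132,4.000)
cell (1,5): code 1000 → (2.000,5.147)–(1.778,5.000)
cell (2,2): code 0110 → (2.000,2.620)–(3.000,2.651)
cell (2,5): code 1001 → (3.000,5.117)–(2.000,5.147)
cell (3,2): code 0010 → (3.000,2.651)–(3.435,3.000)
cell (3,3): code 0011 → (3.435,3.000)–(3.782,4.000)
cell (3,4): code 0011 → (3.782,4.000)–(3.166,5.000)
cell (3,5): code 0001 → (3.166,5.000)–(3.000,5.117)
total: 10 segments, chained into 1 closed loop(s), length Σ = 8.146626

segments=10 loops=1 length=8.147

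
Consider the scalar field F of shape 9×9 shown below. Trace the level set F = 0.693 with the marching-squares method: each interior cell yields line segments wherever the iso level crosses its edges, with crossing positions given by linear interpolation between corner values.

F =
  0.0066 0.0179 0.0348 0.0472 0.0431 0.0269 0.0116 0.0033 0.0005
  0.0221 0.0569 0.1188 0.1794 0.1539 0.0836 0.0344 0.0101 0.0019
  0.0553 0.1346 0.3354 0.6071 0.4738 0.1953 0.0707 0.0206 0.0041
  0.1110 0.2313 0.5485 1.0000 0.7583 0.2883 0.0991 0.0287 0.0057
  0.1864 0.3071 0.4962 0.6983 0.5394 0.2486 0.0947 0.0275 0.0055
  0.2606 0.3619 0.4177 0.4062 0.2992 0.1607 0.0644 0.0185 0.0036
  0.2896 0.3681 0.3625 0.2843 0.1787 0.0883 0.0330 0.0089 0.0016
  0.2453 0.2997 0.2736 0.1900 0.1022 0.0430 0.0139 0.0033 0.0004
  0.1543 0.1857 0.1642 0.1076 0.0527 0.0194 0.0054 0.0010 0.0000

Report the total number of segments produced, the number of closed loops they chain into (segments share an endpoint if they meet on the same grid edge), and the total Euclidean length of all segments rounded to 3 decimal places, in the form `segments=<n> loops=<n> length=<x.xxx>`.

segments=8 loops=1 length=5.234

cell (2,2): code 0100 → (2.219,3.000)–(3.000,2.320)
cell (2,3): code 1100 → (2.770,4.000)–(2.219,3.000)
cell (2,4): code 1000 → (3.000,4.139)–(2.770,4.000)
cell (3,2): code 0110 → (3.000,2.320)–(4.000,2.974)
cell (3,3): code 1011 → (4.000,3.033)–(3.298,4.000)
cell (3,4): code 0001 → (3.298,4.000)–(3.000,4.139)
cell (4,2): code 0010 → (4.000,2.974)–(4.018,3.000)
cell (4,3): code 0001 → (4.018,3.000)–(4.000,3.033)
total: 8 segments, chained into 1 closed loop(s), length Σ = 5.234397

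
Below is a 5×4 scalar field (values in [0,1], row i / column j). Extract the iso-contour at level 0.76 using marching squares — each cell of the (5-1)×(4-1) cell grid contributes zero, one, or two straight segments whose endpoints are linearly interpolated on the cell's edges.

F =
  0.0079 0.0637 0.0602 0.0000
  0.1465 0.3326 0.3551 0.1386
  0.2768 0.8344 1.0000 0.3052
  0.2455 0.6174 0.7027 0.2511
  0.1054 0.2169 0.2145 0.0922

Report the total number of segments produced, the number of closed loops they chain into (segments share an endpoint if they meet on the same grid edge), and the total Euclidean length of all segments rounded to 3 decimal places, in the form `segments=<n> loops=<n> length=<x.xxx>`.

segments=6 loops=1 length=4.081

cell (1,0): code 0100 → (1.852,1.000)–(2.000,0.867)
cell (1,1): code 1100 → (1.628,2.000)–(1.852,1.000)
cell (1,2): code 1000 → (2.000,2.345)–(1.628,2.000)
cell (2,0): code 0010 → (2.000,0.867)–(2.343,1.000)
cell (2,1): code 0011 → (2.343,1.000)–(2.807,2.000)
cell (2,2): code 0001 → (2.807,2.000)–(2.000,2.345)
total: 6 segments, chained into 1 closed loop(s), length Σ = 4.080518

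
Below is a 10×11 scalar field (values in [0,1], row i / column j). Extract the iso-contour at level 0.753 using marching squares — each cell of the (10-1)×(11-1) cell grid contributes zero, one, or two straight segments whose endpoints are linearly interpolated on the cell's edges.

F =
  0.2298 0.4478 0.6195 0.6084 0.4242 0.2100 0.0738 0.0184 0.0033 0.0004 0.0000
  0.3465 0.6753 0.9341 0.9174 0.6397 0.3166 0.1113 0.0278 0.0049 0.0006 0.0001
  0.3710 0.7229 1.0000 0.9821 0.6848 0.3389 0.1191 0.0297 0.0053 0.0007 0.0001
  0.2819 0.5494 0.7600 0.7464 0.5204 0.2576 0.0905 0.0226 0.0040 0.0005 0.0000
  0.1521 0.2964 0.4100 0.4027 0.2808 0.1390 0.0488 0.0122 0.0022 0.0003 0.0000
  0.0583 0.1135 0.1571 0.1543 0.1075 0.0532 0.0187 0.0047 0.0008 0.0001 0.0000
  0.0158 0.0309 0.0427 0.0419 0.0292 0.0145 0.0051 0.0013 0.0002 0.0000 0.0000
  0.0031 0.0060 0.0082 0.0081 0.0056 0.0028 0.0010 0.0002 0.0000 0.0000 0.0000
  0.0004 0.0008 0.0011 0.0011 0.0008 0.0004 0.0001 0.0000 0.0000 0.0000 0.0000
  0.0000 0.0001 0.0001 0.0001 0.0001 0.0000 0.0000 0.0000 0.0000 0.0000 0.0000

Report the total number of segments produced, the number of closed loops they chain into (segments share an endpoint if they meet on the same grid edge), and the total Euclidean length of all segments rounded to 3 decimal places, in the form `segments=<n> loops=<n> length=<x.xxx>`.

segments=10 loops=1 length=8.335

cell (0,1): code 0100 → (0.424,2.000)–(1.000,1.300)
cell (0,2): code 1100 → (0.468,3.000)–(0.424,2.000)
cell (0,3): code 1000 → (1.000,3.592)–(0.468,3.000)
cell (1,1): code 0110 → (1.000,1.300)–(2.000,1.109)
cell (1,3): code 1001 → (2.000,3.771)–(1.000,3.592)
cell (2,1): code 0110 → (2.000,1.109)–(3.000,1.967)
cell (2,2): code 1011 → (3.000,2.515)–(2.972,3.000)
cell (2,3): code 0001 → (2.972,3.000)–(2.000,3.771)
cell (3,1): code 0010 → (3.000,1.967)–(3.020,2.000)
cell (3,2): code 0001 → (3.020,2.000)–(3.000,2.515)
total: 10 segments, chained into 1 closed loop(s), length Σ = 8.335151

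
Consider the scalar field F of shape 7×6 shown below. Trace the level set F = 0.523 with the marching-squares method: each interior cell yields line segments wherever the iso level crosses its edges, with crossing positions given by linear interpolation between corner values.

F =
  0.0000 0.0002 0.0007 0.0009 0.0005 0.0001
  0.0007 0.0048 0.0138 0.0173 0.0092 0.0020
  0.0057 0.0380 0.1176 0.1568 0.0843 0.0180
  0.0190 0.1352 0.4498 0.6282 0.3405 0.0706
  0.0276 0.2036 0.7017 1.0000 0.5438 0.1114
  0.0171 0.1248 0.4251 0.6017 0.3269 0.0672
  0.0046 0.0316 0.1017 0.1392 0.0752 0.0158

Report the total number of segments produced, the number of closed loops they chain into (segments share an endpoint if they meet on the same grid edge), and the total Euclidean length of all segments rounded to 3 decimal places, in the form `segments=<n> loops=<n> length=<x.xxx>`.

segments=12 loops=1 length=7.035

cell (2,2): code 0100 → (2.777,3.000)–(3.000,2.410)
cell (2,3): code 1000 → (3.000,3.366)–(2.777,3.000)
cell (3,1): code 0100 → (3.291,2.000)–(4.000,1.641)
cell (3,2): code 1110 → (3.000,2.410)–(3.291,2.000)
cell (3,3): code 1101 → (3.898,4.000)–(3.000,3.366)
cell (3,4): code 1000 → (4.000,4.048)–(3.898,4.000)
cell (4,1): code 0010 → (4.000,1.641)–(4.646,2.000)
cell (4,2): code 0111 → (4.646,2.000)–(5.000,2.554)
cell (4,3): code 1011 → (5.000,3.286)–(4.096,4.000)
cell (4,4): code 0001 → (4.096,4.000)–(4.000,4.048)
cell (5,2): code 0010 → (5.000,2.554)–(5.170,3.000)
cell (5,3): code 0001 → (5.170,3.000)–(5.000,3.286)
total: 12 segments, chained into 1 closed loop(s), length Σ = 7.034832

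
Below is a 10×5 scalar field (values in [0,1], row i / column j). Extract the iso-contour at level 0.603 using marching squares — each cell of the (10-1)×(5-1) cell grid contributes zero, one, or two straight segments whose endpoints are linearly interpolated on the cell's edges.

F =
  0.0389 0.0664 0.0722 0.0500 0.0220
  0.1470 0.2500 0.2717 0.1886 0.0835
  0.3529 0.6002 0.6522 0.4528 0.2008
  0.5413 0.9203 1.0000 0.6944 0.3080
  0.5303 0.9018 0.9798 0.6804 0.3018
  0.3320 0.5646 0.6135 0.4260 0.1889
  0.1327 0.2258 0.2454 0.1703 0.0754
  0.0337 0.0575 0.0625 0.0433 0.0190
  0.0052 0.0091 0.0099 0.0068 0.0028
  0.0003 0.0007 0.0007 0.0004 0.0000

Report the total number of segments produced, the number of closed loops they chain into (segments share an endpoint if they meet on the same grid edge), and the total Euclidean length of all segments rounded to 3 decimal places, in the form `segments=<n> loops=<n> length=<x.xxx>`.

segments=14 loops=1 length=9.818

cell (1,1): code 0100 → (1.871,2.000)–(2.000,1.054)
cell (1,2): code 1000 → (2.000,2.247)–(1.871,2.000)
cell (2,0): code 0100 → (2.009,1.000)–(3.000,0.163)
cell (2,1): code 1110 → (2.000,1.054)–(2.009,1.000)
cell (2,2): code 1101 → (2.622,3.000)–(2.000,2.247)
cell (2,3): code 1000 → (3.000,3.237)–(2.622,3.000)
cell (3,0): code 0110 → (3.000,0.163)–(4.000,0.196)
cell (3,3): code 1001 → (4.000,3.204)–(3.000,3.237)
cell (4,0): code 0010 → (4.000,0.196)–(4.886,1.000)
cell (4,1): code 0111 → (4.886,1.000)–(5.000,1.785)
cell (4,2): code 1011 → (5.000,2.056)–(4.304,3.000)
cell (4,3): code 0001 → (4.304,3.000)–(4.000,3.204)
cell (5,1): code 0010 → (5.000,1.785)–(5.029,2.000)
cell (5,2): code 0001 → (5.029,2.000)–(5.000,2.056)
total: 14 segments, chained into 1 closed loop(s), length Σ = 9.818374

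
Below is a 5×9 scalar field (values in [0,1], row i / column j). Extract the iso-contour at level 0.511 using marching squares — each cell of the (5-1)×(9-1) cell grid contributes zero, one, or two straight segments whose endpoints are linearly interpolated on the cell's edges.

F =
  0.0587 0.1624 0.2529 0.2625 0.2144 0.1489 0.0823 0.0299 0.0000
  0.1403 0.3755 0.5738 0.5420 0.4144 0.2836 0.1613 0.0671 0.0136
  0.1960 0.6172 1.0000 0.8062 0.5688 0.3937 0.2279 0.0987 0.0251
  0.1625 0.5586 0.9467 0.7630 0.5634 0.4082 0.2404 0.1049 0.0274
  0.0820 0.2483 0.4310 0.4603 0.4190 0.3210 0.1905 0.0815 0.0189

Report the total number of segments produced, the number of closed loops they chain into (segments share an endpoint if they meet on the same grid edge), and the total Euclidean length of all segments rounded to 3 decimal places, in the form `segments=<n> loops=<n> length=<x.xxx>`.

segments=14 loops=1 length=10.534

cell (0,1): code 0100 → (0.804,2.000)–(1.000,1.683)
cell (0,2): code 1100 → (0.889,3.000)–(0.804,2.000)
cell (0,3): code 1000 → (1.000,3.243)–(0.889,3.000)
cell (1,0): code 0100 → (1.561,1.000)–(2.000,0.748)
cell (1,1): code 1110 → (1.000,1.683)–(1.561,1.000)
cell (1,3): code 1101 → (1.626,4.000)–(1.000,3.243)
cell (1,4): code 1000 → (2.000,4.330)–(1.626,4.000)
cell (2,0): code 0110 → (2.000,0.748)–(3.000,0.880)
cell (2,4): code 1001 → (3.000,4.338)–(2.000,4.330)
cell (3,0): code 0010 → (3.000,0.880)–(3.153,1.000)
cell (3,1): code 0011 → (3.153,1.000)–(3.845,2.000)
cell (3,2): code 0011 → (3.845,2.000)–(3.833,3.000)
cell (3,3): code 0011 → (3.833,3.000)–(3.363,4.000)
cell (3,4): code 0001 → (3.363,4.000)–(3.000,4.338)
total: 14 segments, chained into 1 closed loop(s), length Σ = 10.534471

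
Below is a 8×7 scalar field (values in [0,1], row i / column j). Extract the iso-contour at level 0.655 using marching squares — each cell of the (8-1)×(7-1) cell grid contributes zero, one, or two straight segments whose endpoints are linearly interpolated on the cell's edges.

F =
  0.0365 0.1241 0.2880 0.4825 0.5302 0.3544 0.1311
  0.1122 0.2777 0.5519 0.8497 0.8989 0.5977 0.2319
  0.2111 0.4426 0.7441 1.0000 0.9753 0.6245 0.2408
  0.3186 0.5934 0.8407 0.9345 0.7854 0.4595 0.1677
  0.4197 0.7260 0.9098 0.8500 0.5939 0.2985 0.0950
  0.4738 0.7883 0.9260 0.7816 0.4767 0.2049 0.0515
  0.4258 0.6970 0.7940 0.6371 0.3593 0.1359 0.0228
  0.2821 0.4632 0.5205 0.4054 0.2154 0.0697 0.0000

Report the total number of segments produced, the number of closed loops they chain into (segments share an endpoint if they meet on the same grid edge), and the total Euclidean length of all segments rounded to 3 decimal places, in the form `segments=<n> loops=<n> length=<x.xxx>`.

cell (0,2): code 0100 → (0.470,3.000)–(1.000,2.346)
cell (0,3): code 1100 → (0.338,4.000)–(0.470,3.000)
cell (0,4): code 1000 → (1.000,4.810)–(0.338,4.000)
cell (1,1): code 0100 → (1.536,2.000)–(2.000,1.704)
cell (1,2): code 1110 → (1.000,2.346)–(1.536,2.000)
cell (1,4): code 1001 → (2.000,4.913)–(1.000,4.810)
cell (2,1): code 0110 → (2.000,1.704)–(3.000,1.249)
cell (2,4): code 1001 → (3.000,4.400)–(2.000,4.913)
cell (3,0): code 0100 → (3.465,1.000)–(4.000,0.768)
cell (3,1): code 1110 → (3.000,1.249)–(3.465,1.000)
cell (3,3): code 1011 → (4.000,3.761)–(3.681,4.000)
cell (3,4): code 0001 → (3.681,4.000)–(3.000,4.400)
cell (4,0): code 0110 → (4.000,0.768)–(5.000,0.576)
cell (4,3): code 1001 → (5.000,3.415)–(4.000,3.761)
cell (5,0): code 0110 → (5.000,0.576)–(6.000,0.845)
cell (5,2): code 1011 → (6.000,2.886)–(5.876,3.000)
cell (5,3): code 0001 → (5.876,3.000)–(5.000,3.415)
cell (6,0): code 0010 → (6.000,0.845)–(6.180,1.000)
cell (6,1): code 0011 → (6.180,1.000)–(6.508,2.000)
cell (6,2): code 0001 → (6.508,2.000)–(6.000,2.886)
total: 20 segments, chained into 1 closed loop(s), length Σ = 16.172078

segments=20 loops=1 length=16.172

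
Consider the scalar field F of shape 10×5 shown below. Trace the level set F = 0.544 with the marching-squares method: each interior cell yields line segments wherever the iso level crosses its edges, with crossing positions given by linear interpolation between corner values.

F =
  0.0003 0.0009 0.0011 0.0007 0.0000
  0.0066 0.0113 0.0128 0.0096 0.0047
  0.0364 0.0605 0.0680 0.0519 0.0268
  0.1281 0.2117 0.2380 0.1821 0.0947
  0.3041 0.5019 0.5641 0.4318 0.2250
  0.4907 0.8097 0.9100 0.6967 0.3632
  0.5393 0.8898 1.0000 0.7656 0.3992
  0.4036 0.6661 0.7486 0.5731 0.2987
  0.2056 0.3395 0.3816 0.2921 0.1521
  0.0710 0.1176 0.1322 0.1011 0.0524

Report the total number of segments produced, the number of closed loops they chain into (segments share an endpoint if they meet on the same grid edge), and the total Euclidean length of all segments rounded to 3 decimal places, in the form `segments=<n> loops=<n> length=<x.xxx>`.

cell (3,1): code 0100 → (3.938,2.000)–(4.000,1.677)
cell (3,2): code 1000 → (4.000,2.152)–(3.938,2.000)
cell (4,0): code 0100 → (4.137,1.000)–(5.000,0.167)
cell (4,1): code 1110 → (4.000,1.677)–(4.137,1.000)
cell (4,2): code 1101 → (4.424,3.000)–(4.000,2.152)
cell (4,3): code 1000 → (5.000,3.458)–(4.424,3.000)
cell (5,0): code 0110 → (5.000,0.167)–(6.000,0.013)
cell (5,3): code 1001 → (6.000,3.605)–(5.000,3.458)
cell (6,0): code 0110 → (6.000,0.013)–(7.000,0.535)
cell (6,3): code 1001 → (7.000,3.106)–(6.000,3.605)
cell (7,0): code 0010 → (7.000,0.535)–(7.374,1.000)
cell (7,1): code 0011 → (7.374,1.000)–(7.557,2.000)
cell (7,2): code 0011 → (7.557,2.000)–(7.104,3.000)
cell (7,3): code 0001 → (7.104,3.000)–(7.000,3.106)
total: 14 segments, chained into 1 closed loop(s), length Σ = 11.194782

segments=14 loops=1 length=11.195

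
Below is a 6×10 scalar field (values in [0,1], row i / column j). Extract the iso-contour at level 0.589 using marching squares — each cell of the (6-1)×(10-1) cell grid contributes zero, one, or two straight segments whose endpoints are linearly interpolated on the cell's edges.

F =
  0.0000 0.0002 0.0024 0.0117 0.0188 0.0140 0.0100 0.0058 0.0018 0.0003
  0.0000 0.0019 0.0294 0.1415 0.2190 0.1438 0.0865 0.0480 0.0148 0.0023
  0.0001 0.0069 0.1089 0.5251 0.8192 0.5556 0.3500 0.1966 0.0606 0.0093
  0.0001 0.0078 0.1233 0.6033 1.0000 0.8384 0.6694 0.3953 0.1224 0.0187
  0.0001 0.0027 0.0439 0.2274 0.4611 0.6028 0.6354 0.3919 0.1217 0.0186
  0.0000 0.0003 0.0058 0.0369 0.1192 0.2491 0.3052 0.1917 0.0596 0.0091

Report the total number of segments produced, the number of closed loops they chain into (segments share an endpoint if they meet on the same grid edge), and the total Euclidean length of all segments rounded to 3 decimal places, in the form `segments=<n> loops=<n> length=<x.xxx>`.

cell (1,3): code 0100 → (1.616,4.000)–(2.000,3.217)
cell (1,4): code 1000 → (2.000,4.873)–(1.616,4.000)
cell (2,2): code 0100 → (2.817,3.000)–(3.000,2.970)
cell (2,3): code 1110 → (2.000,3.217)–(2.817,3.000)
cell (2,4): code 1101 → (2.118,5.000)–(2.000,4.873)
cell (2,5): code 1100 → (2.748,6.000)–(2.118,5.000)
cell (2,6): code 1000 → (3.000,6.293)–(2.748,6.000)
cell (3,2): code 0010 → (3.000,2.970)–(3.038,3.000)
cell (3,3): code 0011 → (3.038,3.000)–(3.763,4.000)
cell (3,4): code 0111 → (3.763,4.000)–(4.000,4.903)
cell (3,6): code 1001 → (4.000,6.191)–(3.000,6.293)
cell (4,4): code 0010 → (4.000,4.903)–(4.039,5.000)
cell (4,5): code 0011 → (4.039,5.000)–(4.141,6.000)
cell (4,6): code 0001 → (4.141,6.000)–(4.000,6.191)
total: 14 segments, chained into 1 closed loop(s), length Σ = 9.166626

segments=14 loops=1 length=9.167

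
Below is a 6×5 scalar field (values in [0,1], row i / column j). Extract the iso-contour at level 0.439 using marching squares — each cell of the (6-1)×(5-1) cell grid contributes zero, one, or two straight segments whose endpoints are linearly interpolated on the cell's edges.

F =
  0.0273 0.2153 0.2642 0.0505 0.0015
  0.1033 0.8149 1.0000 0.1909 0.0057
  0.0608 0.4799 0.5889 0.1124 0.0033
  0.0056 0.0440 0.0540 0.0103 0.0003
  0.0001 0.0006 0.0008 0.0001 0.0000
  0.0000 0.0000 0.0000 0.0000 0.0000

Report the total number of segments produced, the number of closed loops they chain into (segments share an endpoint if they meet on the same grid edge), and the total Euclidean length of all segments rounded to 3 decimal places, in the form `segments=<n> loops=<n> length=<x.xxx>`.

segments=8 loops=1 length=6.592

cell (0,0): code 0100 → (0.373,1.000)–(1.000,0.472)
cell (0,1): code 1100 → (0.238,2.000)–(0.373,1.000)
cell (0,2): code 1000 → (1.000,2.693)–(0.238,2.000)
cell (1,0): code 0110 → (1.000,0.472)–(2.000,0.902)
cell (1,2): code 1001 → (2.000,2.315)–(1.000,2.693)
cell (2,0): code 0010 → (2.000,0.902)–(2.094,1.000)
cell (2,1): code 0011 → (2.094,1.000)–(2.280,2.000)
cell (2,2): code 0001 → (2.280,2.000)–(2.000,2.315)
total: 8 segments, chained into 1 closed loop(s), length Σ = 6.591537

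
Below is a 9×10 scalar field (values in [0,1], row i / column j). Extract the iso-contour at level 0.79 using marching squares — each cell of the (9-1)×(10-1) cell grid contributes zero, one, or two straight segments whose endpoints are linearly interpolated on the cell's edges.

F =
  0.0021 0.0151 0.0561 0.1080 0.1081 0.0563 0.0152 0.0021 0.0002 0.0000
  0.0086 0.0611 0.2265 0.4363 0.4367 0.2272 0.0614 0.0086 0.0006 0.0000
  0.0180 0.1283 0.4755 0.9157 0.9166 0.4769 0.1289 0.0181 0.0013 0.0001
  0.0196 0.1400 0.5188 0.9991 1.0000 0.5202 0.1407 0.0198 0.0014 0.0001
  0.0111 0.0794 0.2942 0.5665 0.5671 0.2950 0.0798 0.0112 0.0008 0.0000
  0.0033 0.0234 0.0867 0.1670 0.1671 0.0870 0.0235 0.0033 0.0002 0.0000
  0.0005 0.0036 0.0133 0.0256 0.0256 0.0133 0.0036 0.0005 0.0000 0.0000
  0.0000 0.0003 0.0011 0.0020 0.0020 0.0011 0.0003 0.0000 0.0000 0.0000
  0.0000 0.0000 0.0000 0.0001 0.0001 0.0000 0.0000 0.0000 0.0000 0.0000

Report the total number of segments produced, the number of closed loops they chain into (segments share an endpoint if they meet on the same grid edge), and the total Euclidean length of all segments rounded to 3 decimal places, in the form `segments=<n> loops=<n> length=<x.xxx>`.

segments=8 loops=1 length=6.104

cell (1,2): code 0100 → (1.738,3.000)–(2.000,2.714)
cell (1,3): code 1100 → (1.736,4.000)–(1.738,3.000)
cell (1,4): code 1000 → (2.000,4.288)–(1.736,4.000)
cell (2,2): code 0110 → (2.000,2.714)–(3.000,2.565)
cell (2,4): code 1001 → (3.000,4.438)–(2.000,4.288)
cell (3,2): code 0010 → (3.000,2.565)–(3.483,3.000)
cell (3,3): code 0011 → (3.483,3.000)–(3.485,4.000)
cell (3,4): code 0001 → (3.485,4.000)–(3.000,4.438)
total: 8 segments, chained into 1 closed loop(s), length Σ = 6.104368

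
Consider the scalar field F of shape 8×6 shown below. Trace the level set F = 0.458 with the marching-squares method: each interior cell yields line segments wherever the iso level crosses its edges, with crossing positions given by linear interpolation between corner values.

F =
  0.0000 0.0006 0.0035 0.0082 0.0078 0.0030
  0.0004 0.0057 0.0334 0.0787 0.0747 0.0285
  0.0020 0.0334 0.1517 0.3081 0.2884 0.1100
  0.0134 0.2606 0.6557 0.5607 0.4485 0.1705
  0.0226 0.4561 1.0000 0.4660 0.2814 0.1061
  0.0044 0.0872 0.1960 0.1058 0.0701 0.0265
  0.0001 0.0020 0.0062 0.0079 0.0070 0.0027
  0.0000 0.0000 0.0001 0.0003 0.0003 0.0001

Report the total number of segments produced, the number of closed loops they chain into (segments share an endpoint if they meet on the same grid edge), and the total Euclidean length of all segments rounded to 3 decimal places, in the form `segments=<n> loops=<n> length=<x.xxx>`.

cell (2,1): code 0100 → (2.608,2.000)–(3.000,1.500)
cell (2,2): code 1100 → (2.593,3.000)–(2.608,2.000)
cell (2,3): code 1000 → (3.000,3.915)–(2.593,3.000)
cell (3,1): code 0110 → (3.000,1.500)–(4.000,1.003)
cell (3,3): code 1001 → (4.000,3.043)–(3.000,3.915)
cell (4,1): code 0010 → (4.000,1.003)–(4.674,2.000)
cell (4,2): code 0011 → (4.674,2.000)–(4.022,3.000)
cell (4,3): code 0001 → (4.022,3.000)–(4.000,3.043)
total: 8 segments, chained into 1 closed loop(s), length Σ = 7.526110

segments=8 loops=1 length=7.526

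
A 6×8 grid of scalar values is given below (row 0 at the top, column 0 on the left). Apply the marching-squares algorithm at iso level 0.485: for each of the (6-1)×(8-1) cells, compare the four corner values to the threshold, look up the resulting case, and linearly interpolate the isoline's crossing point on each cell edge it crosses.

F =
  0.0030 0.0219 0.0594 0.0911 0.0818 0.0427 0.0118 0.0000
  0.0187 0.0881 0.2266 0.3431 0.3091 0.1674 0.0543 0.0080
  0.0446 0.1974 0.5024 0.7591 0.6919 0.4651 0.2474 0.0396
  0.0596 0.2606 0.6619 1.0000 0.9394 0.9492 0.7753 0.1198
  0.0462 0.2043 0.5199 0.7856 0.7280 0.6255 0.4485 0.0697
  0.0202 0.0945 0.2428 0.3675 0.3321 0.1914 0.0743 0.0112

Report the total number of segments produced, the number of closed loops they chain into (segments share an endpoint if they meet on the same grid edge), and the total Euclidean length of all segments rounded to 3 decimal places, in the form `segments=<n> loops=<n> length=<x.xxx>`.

segments=16 loops=1 length=12.785

cell (1,1): code 0100 → (1.937,2.000)–(2.000,1.943)
cell (1,2): code 1100 → (1.341,3.000)–(1.937,2.000)
cell (1,3): code 1100 → (1.460,4.000)–(1.341,3.000)
cell (1,4): code 1000 → (2.000,4.912)–(1.460,4.000)
cell (2,1): code 0110 → (2.000,1.943)–(3.000,1.559)
cell (2,4): code 1101 → (2.041,5.000)–(2.000,4.912)
cell (2,5): code 1100 → (2.450,6.000)–(2.041,5.000)
cell (2,6): code 1000 → (3.000,6.443)–(2.450,6.000)
cell (3,1): code 0110 → (3.000,1.559)–(4.000,1.889)
cell (3,5): code 1011 → (4.000,5.794)–(3.888,6.000)
cell (3,6): code 0001 → (3.888,6.000)–(3.000,6.443)
cell (4,1): code 0010 → (4.000,1.889)–(4.126,2.000)
cell (4,2): code 0011 → (4.126,2.000)–(4.719,3.000)
cell (4,3): code 0011 → (4.719,3.000)–(4.614,4.000)
cell (4,4): code 0011 → (4.614,4.000)–(4.324,5.000)
cell (4,5): code 0001 → (4.324,5.000)–(4.000,5.794)
total: 16 segments, chained into 1 closed loop(s), length Σ = 12.785338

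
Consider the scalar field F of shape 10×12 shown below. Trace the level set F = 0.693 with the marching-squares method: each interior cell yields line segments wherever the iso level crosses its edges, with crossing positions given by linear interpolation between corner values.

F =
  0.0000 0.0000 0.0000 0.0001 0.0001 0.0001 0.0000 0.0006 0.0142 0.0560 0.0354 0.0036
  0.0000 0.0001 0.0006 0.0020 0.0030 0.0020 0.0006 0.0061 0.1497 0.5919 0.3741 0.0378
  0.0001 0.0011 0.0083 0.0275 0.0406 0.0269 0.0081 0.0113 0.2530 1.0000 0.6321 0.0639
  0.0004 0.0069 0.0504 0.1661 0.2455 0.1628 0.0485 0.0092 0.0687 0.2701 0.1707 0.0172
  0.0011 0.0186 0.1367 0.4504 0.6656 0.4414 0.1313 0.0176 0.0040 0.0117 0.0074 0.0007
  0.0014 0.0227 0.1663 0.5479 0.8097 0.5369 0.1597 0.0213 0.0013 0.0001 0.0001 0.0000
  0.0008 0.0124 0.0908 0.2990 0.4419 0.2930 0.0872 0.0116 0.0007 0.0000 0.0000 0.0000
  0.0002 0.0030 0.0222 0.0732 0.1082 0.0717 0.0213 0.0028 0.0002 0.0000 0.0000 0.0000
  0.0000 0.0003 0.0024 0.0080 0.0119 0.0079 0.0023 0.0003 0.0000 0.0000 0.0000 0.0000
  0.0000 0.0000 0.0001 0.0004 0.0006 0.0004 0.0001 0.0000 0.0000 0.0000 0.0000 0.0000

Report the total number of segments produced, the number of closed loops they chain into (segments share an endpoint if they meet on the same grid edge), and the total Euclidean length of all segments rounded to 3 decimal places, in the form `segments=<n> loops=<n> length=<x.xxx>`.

segments=8 loops=2 length=6.423

cell (1,8): code 0100 → (1.248,9.000)–(2.000,8.589)
cell (1,9): code 1000 → (2.000,9.834)–(1.248,9.000)
cell (2,8): code 0010 → (2.000,8.589)–(2.421,9.000)
cell (2,9): code 0001 → (2.421,9.000)–(2.000,9.834)
cell (4,3): code 0100 → (4.190,4.000)–(5.000,3.554)
cell (4,4): code 1000 → (5.000,4.428)–(4.190,4.000)
cell (5,3): code 0010 → (5.000,3.554)–(5.317,4.000)
cell (5,4): code 0001 → (5.317,4.000)–(5.000,4.428)
total: 8 segments, chained into 2 closed loop(s), length Σ = 6.423322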